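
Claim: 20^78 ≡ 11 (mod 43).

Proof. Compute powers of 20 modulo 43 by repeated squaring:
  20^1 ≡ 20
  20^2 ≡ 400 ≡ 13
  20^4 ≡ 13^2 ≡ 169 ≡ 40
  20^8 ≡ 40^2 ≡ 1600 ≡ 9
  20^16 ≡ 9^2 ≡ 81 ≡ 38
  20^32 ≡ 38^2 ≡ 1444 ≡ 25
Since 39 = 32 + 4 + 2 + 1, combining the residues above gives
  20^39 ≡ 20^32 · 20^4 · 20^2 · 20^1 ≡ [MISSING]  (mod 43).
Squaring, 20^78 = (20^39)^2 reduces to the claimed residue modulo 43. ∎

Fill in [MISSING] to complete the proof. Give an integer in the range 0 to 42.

20^32 · 20^4 · 20^2 · 20^1 ≡ 25 · 40 · 13 · 20 = 260000.
260000 mod 43 = 22, so 20^39 ≡ 22 (mod 43).

22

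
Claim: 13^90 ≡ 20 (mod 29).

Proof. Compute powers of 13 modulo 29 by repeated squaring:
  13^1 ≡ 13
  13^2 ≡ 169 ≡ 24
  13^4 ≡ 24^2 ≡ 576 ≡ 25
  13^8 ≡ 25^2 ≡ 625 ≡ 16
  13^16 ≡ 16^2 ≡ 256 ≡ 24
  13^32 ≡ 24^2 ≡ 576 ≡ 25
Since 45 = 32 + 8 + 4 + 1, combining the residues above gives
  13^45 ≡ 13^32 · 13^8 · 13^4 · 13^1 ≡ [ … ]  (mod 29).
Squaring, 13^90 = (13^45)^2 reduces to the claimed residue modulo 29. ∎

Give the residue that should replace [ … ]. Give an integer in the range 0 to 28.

22

Multiply the listed residues: 25 · 16 · 25 · 13 = 400 → 10000 → 130000.
Reducing modulo 29: 130000 = 4482·29 + 22, so 13^45 ≡ 22.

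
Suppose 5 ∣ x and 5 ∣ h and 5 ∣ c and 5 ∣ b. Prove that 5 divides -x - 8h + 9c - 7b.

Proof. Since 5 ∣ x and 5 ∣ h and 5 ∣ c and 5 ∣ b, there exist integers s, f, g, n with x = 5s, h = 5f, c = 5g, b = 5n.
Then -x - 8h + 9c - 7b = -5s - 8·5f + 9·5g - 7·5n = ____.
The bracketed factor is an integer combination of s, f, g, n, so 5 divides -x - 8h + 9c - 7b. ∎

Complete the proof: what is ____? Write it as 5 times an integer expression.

5(-8f + 9g - 7n - s)

Pull the common 5 out of every term: -5s - 8·5f + 9·5g - 7·5n = 5(-8f + 9g - 7n - s).
-8f + 9g - 7n - s is an integer, which exhibits the divisibility.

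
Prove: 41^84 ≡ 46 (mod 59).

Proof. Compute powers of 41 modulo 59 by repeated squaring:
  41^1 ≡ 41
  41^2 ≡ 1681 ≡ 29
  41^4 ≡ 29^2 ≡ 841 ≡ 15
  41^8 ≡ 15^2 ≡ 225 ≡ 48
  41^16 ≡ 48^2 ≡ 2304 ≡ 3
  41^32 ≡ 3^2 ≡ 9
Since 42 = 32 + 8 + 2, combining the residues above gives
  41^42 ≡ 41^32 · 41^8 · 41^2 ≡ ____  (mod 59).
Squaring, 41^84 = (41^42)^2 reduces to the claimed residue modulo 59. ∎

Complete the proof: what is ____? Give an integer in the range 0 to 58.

20

Multiply the listed residues: 9 · 48 · 29 = 432 → 12528.
Reducing modulo 59: 12528 = 212·59 + 20, so 41^42 ≡ 20.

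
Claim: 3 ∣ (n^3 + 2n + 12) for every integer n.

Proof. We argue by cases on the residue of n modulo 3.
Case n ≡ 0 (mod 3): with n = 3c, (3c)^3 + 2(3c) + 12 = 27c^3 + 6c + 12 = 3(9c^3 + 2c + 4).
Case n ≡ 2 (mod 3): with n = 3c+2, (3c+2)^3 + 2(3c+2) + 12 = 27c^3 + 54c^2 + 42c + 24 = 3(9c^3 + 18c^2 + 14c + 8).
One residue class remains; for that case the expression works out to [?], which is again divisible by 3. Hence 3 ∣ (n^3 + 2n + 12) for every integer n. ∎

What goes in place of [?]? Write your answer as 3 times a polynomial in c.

3(9c^3 + 9c^2 + 5c + 5)

The residues treated are {0, 2}, so the missing case is n ≡ 1 (mod 3); write n = 3c+1.
Then (3c+1)^3 + 2(3c+1) + 12 = 27c^3 + 27c^2 + 15c + 15 = 3(9c^3 + 9c^2 + 5c + 5).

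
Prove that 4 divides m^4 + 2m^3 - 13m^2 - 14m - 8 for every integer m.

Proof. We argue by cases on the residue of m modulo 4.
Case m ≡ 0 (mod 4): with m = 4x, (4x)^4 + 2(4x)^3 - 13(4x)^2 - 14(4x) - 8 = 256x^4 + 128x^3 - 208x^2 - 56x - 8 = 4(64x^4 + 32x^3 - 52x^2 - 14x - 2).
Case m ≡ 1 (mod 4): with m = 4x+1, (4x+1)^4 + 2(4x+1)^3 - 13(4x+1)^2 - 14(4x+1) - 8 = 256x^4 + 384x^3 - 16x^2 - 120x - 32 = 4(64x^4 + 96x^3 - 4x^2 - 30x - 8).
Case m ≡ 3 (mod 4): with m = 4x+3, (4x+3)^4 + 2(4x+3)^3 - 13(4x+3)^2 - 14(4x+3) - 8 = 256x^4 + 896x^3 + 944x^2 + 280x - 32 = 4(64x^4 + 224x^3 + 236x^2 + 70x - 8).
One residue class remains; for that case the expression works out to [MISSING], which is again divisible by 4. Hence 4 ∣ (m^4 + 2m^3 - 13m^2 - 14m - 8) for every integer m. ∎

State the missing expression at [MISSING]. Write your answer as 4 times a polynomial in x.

Only m ≡ 2 (mod 4) is unaccounted for. Put m = 4x+2:
(4x+2)^4 + 2(4x+2)^3 - 13(4x+2)^2 - 14(4x+2) - 8 expands to 256x^4 + 640x^3 + 368x^2 - 40x - 56,
and factoring out 4 leaves 4(64x^4 + 160x^3 + 92x^2 - 10x - 14).

4(64x^4 + 160x^3 + 92x^2 - 10x - 14)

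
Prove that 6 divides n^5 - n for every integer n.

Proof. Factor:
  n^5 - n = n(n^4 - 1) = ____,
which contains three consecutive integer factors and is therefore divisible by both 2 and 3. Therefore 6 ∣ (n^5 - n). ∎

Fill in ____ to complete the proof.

(n - 1)n(n + 1)(n^2 + 1)

n^4 - 1 = (n^2 - 1)(n^2 + 1), and n^2 - 1 = (n-1)(n+1).
So n(n^4 - 1) = (n - 1)n(n + 1)(n^2 + 1).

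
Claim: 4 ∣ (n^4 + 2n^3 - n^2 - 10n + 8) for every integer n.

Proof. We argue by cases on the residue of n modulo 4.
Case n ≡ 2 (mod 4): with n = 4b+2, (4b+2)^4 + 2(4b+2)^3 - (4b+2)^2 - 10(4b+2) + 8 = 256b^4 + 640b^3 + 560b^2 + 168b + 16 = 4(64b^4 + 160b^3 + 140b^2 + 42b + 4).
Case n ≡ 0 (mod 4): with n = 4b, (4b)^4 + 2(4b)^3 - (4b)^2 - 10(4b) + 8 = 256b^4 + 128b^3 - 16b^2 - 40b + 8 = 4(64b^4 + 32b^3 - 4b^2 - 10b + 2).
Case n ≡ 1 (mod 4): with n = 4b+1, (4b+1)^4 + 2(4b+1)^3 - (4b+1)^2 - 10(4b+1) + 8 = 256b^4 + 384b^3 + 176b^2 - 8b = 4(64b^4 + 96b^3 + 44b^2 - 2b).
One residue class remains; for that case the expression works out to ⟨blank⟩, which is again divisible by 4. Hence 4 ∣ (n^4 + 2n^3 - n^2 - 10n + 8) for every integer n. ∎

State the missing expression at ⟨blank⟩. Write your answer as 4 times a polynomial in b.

4(64b^4 + 224b^3 + 284b^2 + 146b + 26)

The residues treated are {2, 0, 1}, so the missing case is n ≡ 3 (mod 4); write n = 4b+3.
Then (4b+3)^4 + 2(4b+3)^3 - (4b+3)^2 - 10(4b+3) + 8 = 256b^4 + 896b^3 + 1136b^2 + 584b + 104 = 4(64b^4 + 224b^3 + 284b^2 + 146b + 26).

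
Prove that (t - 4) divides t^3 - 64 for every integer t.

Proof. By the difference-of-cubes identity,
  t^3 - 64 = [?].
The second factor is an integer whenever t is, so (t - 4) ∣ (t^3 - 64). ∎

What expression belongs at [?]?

Polynomial division of t^3 - 64 by t - 4 leaves remainder 0 and quotient t^2 + 4t + 16.
Hence t^3 - 64 = (t - 4)(t^2 + 4t + 16).

(t - 4)(t^2 + 4t + 16)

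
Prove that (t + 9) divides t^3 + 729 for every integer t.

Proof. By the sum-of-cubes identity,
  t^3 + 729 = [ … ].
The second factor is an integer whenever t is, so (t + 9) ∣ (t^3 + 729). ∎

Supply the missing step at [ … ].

Polynomial division of t^3 + 729 by t + 9 leaves remainder 0 and quotient t^2 - 9t + 81.
Hence t^3 + 729 = (t + 9)(t^2 - 9t + 81).

(t + 9)(t^2 - 9t + 81)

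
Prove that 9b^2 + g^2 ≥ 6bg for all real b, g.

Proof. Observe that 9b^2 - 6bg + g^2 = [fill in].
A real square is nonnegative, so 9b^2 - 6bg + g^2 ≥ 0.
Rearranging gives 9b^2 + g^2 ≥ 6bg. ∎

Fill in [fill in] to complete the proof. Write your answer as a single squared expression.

(3b - g)^2

The leading and trailing coefficients are 3^2 and 1^2, and 6 = 2·3·1, so the trinomial is (3b - g)^2.
Hence 9b^2 - 6bg + g^2 ≥ 0.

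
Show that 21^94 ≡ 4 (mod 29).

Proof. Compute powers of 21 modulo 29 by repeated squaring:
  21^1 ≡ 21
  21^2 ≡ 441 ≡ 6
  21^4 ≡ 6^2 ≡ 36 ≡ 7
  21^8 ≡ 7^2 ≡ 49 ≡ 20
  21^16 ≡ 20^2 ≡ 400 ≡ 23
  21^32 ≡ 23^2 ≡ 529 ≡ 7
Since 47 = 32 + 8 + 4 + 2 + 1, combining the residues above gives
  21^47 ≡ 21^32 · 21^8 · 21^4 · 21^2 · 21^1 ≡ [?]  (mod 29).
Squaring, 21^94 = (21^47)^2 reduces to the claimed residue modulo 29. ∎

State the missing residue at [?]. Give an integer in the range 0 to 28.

27

21^32 · 21^8 · 21^4 · 21^2 · 21^1 ≡ 7 · 20 · 7 · 6 · 21 = 123480.
123480 mod 29 = 27, so 21^47 ≡ 27 (mod 29).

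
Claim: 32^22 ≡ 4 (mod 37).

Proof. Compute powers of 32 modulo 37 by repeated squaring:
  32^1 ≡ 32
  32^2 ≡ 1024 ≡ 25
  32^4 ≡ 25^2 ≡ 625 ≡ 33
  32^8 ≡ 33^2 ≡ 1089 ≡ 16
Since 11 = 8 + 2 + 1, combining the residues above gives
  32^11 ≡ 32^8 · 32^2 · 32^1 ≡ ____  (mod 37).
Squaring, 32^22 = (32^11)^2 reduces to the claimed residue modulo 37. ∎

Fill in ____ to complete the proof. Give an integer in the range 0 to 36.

35

Multiply the listed residues: 16 · 25 · 32 = 400 → 12800.
Reducing modulo 37: 12800 = 345·37 + 35, so 32^11 ≡ 35.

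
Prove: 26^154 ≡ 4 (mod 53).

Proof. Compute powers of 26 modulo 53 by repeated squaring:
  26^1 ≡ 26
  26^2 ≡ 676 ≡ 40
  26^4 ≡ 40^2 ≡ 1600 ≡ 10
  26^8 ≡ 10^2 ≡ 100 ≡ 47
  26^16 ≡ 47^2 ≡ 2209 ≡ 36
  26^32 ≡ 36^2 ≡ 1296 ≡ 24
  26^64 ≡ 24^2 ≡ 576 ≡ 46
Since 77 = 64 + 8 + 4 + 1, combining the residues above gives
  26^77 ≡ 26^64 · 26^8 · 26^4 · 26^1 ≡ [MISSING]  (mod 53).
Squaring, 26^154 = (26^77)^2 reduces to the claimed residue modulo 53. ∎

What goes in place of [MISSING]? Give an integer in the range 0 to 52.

26^64 · 26^8 · 26^4 · 26^1 ≡ 46 · 47 · 10 · 26 = 562120.
562120 mod 53 = 2, so 26^77 ≡ 2 (mod 53).

2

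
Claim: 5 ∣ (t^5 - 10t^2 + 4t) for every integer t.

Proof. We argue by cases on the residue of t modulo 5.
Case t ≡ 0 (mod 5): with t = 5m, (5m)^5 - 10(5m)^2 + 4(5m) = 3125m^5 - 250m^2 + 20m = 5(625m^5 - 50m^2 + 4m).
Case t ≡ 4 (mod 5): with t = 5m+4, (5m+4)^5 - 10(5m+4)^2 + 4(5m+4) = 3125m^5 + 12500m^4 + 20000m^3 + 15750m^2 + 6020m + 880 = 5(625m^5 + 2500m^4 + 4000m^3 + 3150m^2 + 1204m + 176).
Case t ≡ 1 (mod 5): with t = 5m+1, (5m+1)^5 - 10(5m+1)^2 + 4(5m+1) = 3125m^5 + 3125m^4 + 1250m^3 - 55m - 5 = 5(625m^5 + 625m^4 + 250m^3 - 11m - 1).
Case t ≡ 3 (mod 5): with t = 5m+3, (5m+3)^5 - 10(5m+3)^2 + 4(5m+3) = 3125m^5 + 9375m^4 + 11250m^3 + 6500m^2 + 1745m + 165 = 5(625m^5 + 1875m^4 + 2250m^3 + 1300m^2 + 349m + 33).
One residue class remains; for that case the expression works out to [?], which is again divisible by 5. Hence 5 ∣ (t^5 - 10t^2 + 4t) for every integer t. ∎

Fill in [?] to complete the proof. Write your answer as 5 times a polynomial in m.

5(625m^5 + 1250m^4 + 1000m^3 + 350m^2 + 44m)

The residues treated are {0, 4, 1, 3}, so the missing case is t ≡ 2 (mod 5); write t = 5m+2.
Then (5m+2)^5 - 10(5m+2)^2 + 4(5m+2) = 3125m^5 + 6250m^4 + 5000m^3 + 1750m^2 + 220m = 5(625m^5 + 1250m^4 + 1000m^3 + 350m^2 + 44m).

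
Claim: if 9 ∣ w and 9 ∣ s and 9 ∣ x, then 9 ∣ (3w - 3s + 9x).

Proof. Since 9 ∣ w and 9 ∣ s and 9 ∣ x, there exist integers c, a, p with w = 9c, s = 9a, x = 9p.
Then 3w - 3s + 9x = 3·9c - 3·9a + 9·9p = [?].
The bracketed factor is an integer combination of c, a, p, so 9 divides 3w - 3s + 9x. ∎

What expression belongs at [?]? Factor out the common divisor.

Pull the common 9 out of every term: 3·9c - 3·9a + 9·9p = 9(-3a + 3c + 9p).
-3a + 3c + 9p is an integer, which exhibits the divisibility.

9(-3a + 3c + 9p)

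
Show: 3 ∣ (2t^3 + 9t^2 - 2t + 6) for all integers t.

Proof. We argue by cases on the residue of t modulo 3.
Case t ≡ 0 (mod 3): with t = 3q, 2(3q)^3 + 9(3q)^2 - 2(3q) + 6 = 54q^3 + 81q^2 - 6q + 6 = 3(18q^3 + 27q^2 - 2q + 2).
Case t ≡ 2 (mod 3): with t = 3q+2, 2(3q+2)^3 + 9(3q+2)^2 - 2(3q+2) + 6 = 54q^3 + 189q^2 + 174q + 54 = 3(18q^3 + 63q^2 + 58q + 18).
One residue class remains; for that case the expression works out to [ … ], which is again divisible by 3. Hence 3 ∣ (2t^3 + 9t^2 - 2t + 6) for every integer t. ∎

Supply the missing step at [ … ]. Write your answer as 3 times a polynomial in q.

Only t ≡ 1 (mod 3) is unaccounted for. Put t = 3q+1:
2(3q+1)^3 + 9(3q+1)^2 - 2(3q+1) + 6 expands to 54q^3 + 135q^2 + 66q + 15,
and factoring out 3 leaves 3(18q^3 + 45q^2 + 22q + 5).

3(18q^3 + 45q^2 + 22q + 5)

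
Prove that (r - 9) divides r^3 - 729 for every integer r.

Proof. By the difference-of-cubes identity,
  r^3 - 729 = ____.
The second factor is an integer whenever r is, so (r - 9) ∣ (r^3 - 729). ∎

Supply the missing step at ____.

Polynomial division of r^3 - 729 by r - 9 leaves remainder 0 and quotient r^2 + 9r + 81.
Hence r^3 - 729 = (r - 9)(r^2 + 9r + 81).

(r - 9)(r^2 + 9r + 81)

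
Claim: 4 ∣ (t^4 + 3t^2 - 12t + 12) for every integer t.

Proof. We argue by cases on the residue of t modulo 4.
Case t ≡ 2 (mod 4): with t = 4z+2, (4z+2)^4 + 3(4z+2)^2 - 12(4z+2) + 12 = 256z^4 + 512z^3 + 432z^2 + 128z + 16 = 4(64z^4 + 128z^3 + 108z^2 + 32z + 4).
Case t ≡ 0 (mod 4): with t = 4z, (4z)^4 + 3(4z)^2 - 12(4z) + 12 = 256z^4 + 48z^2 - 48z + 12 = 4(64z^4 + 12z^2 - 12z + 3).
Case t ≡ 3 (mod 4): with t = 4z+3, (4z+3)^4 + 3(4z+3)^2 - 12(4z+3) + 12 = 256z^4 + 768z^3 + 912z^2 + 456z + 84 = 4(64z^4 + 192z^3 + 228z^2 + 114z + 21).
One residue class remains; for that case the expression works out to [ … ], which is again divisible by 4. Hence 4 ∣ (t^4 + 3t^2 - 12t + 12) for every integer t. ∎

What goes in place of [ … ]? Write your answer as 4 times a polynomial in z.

4(64z^4 + 64z^3 + 36z^2 - 2z + 1)

The residues treated are {2, 0, 3}, so the missing case is t ≡ 1 (mod 4); write t = 4z+1.
Then (4z+1)^4 + 3(4z+1)^2 - 12(4z+1) + 12 = 256z^4 + 256z^3 + 144z^2 - 8z + 4 = 4(64z^4 + 64z^3 + 36z^2 - 2z + 1).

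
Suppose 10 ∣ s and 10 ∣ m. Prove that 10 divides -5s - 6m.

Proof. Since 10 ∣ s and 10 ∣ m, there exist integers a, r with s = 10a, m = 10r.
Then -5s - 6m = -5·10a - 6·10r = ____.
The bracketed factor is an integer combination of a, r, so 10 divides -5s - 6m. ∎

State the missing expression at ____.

Pull the common 10 out of every term: -5·10a - 6·10r = 10(-5a - 6r).
-5a - 6r is an integer, which exhibits the divisibility.

10(-5a - 6r)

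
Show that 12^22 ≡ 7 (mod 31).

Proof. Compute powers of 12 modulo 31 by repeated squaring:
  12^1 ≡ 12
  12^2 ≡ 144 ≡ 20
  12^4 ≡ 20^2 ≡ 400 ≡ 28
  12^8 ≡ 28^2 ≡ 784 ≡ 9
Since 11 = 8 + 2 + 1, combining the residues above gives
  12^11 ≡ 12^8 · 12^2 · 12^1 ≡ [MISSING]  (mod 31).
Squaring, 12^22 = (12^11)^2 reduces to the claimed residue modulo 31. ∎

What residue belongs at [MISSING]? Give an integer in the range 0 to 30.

21

Multiply the listed residues: 9 · 20 · 12 = 180 → 2160.
Reducing modulo 31: 2160 = 69·31 + 21, so 12^11 ≡ 21.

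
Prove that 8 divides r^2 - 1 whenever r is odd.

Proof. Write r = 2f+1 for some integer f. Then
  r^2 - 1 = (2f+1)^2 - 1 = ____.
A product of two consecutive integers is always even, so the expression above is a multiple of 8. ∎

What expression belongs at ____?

4f(f + 1)

(2f+1)^2 - 1 = 4f^2 + 4f + 1 - 1 = 4f^2 + 4f = 4f(f+1).
Since f and f+1 are consecutive, f(f+1) is even, and 4·(even) is a multiple of 8.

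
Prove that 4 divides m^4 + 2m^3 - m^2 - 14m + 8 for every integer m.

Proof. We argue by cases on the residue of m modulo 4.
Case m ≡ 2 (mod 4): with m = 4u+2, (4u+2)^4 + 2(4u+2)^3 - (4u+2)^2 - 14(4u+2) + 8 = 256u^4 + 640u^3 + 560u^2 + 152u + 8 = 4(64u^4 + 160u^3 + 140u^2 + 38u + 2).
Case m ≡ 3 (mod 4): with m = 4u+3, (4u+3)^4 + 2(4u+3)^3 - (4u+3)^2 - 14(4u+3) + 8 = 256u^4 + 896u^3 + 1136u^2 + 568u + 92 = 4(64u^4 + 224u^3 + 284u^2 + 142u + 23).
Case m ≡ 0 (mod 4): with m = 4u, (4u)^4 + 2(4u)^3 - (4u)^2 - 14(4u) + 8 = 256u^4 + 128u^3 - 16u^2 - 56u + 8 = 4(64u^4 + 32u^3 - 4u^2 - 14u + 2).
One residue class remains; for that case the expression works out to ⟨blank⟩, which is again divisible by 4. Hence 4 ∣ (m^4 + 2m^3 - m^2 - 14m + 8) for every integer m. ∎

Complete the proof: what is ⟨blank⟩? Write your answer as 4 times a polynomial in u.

4(64u^4 + 96u^3 + 44u^2 - 6u - 1)

Only m ≡ 1 (mod 4) is unaccounted for. Put m = 4u+1:
(4u+1)^4 + 2(4u+1)^3 - (4u+1)^2 - 14(4u+1) + 8 expands to 256u^4 + 384u^3 + 176u^2 - 24u - 4,
and factoring out 4 leaves 4(64u^4 + 96u^3 + 44u^2 - 6u - 1).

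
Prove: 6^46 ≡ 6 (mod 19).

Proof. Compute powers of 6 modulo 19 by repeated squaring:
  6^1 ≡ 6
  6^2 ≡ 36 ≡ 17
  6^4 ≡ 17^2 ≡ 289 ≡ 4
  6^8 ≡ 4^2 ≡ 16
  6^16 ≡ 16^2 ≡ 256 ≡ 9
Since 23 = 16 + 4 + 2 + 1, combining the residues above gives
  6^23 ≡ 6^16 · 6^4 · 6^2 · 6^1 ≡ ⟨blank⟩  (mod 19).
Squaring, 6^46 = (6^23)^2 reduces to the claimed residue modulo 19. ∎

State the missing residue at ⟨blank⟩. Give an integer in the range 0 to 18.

6^16 · 6^4 · 6^2 · 6^1 ≡ 9 · 4 · 17 · 6 = 3672.
3672 mod 19 = 5, so 6^23 ≡ 5 (mod 19).

5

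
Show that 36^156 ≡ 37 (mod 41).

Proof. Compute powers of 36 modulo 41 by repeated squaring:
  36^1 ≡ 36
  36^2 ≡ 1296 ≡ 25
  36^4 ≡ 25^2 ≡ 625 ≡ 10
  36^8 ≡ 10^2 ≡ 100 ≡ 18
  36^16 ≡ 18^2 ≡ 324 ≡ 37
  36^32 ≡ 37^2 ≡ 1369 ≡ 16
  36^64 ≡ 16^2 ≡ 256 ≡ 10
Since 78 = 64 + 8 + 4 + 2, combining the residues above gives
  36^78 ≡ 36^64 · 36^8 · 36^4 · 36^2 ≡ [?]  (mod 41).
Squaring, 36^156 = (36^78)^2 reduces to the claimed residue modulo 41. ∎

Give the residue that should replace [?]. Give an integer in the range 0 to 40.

23

36^64 · 36^8 · 36^4 · 36^2 ≡ 10 · 18 · 10 · 25 = 45000.
45000 mod 41 = 23, so 36^78 ≡ 23 (mod 41).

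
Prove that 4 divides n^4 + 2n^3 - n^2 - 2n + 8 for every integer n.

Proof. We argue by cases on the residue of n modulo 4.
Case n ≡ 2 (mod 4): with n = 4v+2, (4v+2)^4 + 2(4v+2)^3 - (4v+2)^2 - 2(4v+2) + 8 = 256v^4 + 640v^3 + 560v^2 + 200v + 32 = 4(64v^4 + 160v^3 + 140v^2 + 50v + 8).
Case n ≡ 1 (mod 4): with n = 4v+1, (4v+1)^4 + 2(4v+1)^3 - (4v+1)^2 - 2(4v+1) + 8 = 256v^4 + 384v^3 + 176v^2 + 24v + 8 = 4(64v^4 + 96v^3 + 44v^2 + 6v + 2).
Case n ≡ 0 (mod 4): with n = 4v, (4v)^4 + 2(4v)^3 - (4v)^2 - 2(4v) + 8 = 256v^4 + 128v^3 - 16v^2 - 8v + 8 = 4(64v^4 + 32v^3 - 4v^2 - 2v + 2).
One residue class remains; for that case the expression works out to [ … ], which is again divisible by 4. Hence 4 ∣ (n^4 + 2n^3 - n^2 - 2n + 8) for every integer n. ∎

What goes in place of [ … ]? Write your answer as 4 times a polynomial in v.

4(64v^4 + 224v^3 + 284v^2 + 154v + 32)

The residues treated are {2, 1, 0}, so the missing case is n ≡ 3 (mod 4); write n = 4v+3.
Then (4v+3)^4 + 2(4v+3)^3 - (4v+3)^2 - 2(4v+3) + 8 = 256v^4 + 896v^3 + 1136v^2 + 616v + 128 = 4(64v^4 + 224v^3 + 284v^2 + 154v + 32).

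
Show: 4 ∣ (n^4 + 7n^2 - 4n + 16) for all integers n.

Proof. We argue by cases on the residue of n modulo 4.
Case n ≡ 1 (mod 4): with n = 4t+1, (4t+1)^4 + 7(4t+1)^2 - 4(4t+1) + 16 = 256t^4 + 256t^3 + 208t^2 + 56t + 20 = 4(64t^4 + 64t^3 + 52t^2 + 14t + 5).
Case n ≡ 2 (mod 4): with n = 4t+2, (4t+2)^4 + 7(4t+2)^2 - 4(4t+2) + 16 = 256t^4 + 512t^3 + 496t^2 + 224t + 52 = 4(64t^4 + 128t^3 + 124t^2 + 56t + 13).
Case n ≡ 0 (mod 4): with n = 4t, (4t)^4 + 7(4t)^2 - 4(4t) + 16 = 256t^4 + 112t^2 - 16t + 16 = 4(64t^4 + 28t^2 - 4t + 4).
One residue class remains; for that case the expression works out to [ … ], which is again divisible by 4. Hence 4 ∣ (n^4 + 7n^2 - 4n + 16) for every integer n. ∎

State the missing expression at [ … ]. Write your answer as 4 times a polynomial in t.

Only n ≡ 3 (mod 4) is unaccounted for. Put n = 4t+3:
(4t+3)^4 + 7(4t+3)^2 - 4(4t+3) + 16 expands to 256t^4 + 768t^3 + 976t^2 + 584t + 148,
and factoring out 4 leaves 4(64t^4 + 192t^3 + 244t^2 + 146t + 37).

4(64t^4 + 192t^3 + 244t^2 + 146t + 37)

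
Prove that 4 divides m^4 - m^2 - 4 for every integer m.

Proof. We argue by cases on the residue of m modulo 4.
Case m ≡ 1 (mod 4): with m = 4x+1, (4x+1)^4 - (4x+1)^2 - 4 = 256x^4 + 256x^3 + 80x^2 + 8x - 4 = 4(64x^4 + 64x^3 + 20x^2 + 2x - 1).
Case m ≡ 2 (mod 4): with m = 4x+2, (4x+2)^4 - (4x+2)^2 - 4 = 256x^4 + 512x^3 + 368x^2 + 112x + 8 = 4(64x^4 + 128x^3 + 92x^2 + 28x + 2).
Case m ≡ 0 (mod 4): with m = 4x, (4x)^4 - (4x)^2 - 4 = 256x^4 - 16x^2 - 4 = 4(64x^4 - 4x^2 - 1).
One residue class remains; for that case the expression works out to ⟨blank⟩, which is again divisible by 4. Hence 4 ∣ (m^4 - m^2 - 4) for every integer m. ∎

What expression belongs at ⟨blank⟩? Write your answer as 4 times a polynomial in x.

4(64x^4 + 192x^3 + 212x^2 + 102x + 17)

The residues treated are {1, 2, 0}, so the missing case is m ≡ 3 (mod 4); write m = 4x+3.
Then (4x+3)^4 - (4x+3)^2 - 4 = 256x^4 + 768x^3 + 848x^2 + 408x + 68 = 4(64x^4 + 192x^3 + 212x^2 + 102x + 17).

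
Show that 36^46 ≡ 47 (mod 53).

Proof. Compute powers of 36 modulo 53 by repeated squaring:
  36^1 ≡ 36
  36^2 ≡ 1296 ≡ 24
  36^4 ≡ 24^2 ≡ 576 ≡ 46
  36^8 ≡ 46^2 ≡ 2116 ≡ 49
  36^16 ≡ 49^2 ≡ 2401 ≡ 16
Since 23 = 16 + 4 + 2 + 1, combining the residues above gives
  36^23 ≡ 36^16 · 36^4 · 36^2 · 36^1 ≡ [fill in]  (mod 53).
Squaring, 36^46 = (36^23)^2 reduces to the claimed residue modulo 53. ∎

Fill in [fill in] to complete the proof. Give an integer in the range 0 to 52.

36^16 · 36^4 · 36^2 · 36^1 ≡ 16 · 46 · 24 · 36 = 635904.
635904 mod 53 = 10, so 36^23 ≡ 10 (mod 53).

10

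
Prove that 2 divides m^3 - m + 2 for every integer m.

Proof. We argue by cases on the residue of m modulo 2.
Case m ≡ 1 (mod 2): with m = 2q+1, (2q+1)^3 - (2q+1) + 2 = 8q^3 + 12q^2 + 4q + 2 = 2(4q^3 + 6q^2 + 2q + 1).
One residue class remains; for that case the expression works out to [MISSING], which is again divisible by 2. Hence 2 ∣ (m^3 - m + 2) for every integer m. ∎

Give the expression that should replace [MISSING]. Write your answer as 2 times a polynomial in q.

Only m ≡ 0 (mod 2) is unaccounted for. Put m = 2q:
(2q)^3 - (2q) + 2 expands to 8q^3 - 2q + 2,
and factoring out 2 leaves 2(4q^3 - q + 1).

2(4q^3 - q + 1)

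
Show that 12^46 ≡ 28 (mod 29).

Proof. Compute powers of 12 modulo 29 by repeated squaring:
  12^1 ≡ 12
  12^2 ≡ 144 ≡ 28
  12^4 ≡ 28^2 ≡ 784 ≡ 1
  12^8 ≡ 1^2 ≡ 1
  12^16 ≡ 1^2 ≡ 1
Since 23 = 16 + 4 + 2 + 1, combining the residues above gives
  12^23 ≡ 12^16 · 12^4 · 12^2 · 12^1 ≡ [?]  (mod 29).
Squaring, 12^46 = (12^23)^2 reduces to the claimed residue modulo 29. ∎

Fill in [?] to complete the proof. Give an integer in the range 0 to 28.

17

Multiply the listed residues: 1 · 1 · 28 · 12 = 1 → 28 → 336.
Reducing modulo 29: 336 = 11·29 + 17, so 12^23 ≡ 17.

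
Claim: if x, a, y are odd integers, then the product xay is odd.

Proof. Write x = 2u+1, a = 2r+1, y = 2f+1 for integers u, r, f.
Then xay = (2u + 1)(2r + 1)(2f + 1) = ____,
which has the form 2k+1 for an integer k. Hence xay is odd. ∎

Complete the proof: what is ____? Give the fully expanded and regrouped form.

2(4fru + 2fr + 2fu + f + 2ru + r + u) + 1

Expanding: (2u + 1)(2r + 1)(2f + 1) = 8fru + 4fr + 4fu + 2f + 4ru + 2r + 2u + 1.
Every term except the constant is even, so this is 2(4fru + 2fr + 2fu + f + 2ru + r + u) + 1,
and 4fru + 2fr + 2fu + f + 2ru + r + u ∈ ℤ gives the required form.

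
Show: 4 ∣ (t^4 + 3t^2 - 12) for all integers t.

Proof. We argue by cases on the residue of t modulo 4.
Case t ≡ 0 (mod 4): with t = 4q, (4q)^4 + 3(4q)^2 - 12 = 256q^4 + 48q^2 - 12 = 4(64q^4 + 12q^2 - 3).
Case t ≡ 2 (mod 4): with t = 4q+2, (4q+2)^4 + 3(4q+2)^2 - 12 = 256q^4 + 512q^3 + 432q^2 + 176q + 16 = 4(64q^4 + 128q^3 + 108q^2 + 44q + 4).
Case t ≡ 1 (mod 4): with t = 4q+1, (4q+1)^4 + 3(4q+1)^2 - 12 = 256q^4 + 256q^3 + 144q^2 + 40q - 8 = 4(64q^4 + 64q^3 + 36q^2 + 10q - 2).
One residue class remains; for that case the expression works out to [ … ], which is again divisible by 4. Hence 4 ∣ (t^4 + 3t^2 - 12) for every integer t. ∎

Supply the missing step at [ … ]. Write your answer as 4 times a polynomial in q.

4(64q^4 + 192q^3 + 228q^2 + 126q + 24)

Only t ≡ 3 (mod 4) is unaccounted for. Put t = 4q+3:
(4q+3)^4 + 3(4q+3)^2 - 12 expands to 256q^4 + 768q^3 + 912q^2 + 504q + 96,
and factoring out 4 leaves 4(64q^4 + 192q^3 + 228q^2 + 126q + 24).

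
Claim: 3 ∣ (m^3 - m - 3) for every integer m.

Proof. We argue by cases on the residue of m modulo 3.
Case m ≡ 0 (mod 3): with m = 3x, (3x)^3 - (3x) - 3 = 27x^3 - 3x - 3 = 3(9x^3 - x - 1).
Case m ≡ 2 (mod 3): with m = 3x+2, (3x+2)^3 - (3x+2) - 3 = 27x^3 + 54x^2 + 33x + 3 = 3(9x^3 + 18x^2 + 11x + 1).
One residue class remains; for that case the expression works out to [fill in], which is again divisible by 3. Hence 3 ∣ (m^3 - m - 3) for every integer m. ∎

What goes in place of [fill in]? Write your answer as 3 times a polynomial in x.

3(9x^3 + 9x^2 + 2x - 1)

The residues treated are {0, 2}, so the missing case is m ≡ 1 (mod 3); write m = 3x+1.
Then (3x+1)^3 - (3x+1) - 3 = 27x^3 + 27x^2 + 6x - 3 = 3(9x^3 + 9x^2 + 2x - 1).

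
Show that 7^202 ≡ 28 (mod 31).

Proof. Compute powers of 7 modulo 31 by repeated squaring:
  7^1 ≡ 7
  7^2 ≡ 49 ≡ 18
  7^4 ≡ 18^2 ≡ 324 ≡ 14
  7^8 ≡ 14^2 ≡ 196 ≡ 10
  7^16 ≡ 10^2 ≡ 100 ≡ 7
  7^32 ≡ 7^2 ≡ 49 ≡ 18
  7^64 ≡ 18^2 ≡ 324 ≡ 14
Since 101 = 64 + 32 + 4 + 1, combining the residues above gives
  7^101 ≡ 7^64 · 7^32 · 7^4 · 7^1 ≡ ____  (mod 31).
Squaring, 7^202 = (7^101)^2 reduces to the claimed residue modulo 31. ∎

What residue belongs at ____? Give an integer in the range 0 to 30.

20

7^64 · 7^32 · 7^4 · 7^1 ≡ 14 · 18 · 14 · 7 = 24696.
24696 mod 31 = 20, so 7^101 ≡ 20 (mod 31).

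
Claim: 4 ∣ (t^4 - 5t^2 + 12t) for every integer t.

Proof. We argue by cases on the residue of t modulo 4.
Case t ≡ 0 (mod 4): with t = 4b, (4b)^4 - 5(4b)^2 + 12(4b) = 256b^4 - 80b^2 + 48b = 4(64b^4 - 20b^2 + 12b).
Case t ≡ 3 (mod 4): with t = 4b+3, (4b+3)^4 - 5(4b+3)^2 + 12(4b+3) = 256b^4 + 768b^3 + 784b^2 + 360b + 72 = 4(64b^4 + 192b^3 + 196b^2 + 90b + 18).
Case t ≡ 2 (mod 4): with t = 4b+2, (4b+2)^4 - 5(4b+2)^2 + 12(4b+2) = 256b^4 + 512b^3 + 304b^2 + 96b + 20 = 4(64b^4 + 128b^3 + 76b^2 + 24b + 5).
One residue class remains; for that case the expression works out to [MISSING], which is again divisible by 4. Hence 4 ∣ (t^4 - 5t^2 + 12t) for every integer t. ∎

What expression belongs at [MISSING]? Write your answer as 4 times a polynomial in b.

Only t ≡ 1 (mod 4) is unaccounted for. Put t = 4b+1:
(4b+1)^4 - 5(4b+1)^2 + 12(4b+1) expands to 256b^4 + 256b^3 + 16b^2 + 24b + 8,
and factoring out 4 leaves 4(64b^4 + 64b^3 + 4b^2 + 6b + 2).

4(64b^4 + 64b^3 + 4b^2 + 6b + 2)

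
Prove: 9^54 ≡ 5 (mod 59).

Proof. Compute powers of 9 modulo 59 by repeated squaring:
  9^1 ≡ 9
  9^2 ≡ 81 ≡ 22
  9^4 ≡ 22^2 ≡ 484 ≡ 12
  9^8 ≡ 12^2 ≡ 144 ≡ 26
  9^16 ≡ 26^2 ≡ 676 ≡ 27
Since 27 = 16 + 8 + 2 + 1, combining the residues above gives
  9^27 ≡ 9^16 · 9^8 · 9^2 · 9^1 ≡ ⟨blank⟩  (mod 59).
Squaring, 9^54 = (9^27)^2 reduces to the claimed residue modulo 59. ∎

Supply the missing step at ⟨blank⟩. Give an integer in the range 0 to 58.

Multiply the listed residues: 27 · 26 · 22 · 9 = 702 → 15444 → 138996.
Reducing modulo 59: 138996 = 2355·59 + 51, so 9^27 ≡ 51.

51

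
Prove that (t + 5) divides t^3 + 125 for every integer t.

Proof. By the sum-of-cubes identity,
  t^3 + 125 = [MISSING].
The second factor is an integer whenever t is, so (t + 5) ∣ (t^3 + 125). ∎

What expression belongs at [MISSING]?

Polynomial division of t^3 + 125 by t + 5 leaves remainder 0 and quotient t^2 - 5t + 25.
Hence t^3 + 125 = (t + 5)(t^2 - 5t + 25).

(t + 5)(t^2 - 5t + 25)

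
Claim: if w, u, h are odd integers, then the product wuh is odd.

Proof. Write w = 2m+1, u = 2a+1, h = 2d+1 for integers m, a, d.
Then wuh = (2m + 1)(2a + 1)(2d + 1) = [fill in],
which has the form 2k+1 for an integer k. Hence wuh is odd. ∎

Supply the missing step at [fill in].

2(4adm + 2ad + 2am + a + 2dm + d + m) + 1

Expanding: (2m + 1)(2a + 1)(2d + 1) = 8adm + 4ad + 4am + 2a + 4dm + 2d + 2m + 1.
Every term except the constant is even, so this is 2(4adm + 2ad + 2am + a + 2dm + d + m) + 1,
and 4adm + 2ad + 2am + a + 2dm + d + m ∈ ℤ gives the required form.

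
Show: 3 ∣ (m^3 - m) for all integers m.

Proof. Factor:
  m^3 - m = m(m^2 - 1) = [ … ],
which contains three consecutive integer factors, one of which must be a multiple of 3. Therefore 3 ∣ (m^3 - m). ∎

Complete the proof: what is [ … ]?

m(m^2 - 1) = m(m - 1)(m + 1) = (m - 1)m(m + 1).
These three factors are consecutive integers, so their product is divisible by 3.

(m - 1)m(m + 1)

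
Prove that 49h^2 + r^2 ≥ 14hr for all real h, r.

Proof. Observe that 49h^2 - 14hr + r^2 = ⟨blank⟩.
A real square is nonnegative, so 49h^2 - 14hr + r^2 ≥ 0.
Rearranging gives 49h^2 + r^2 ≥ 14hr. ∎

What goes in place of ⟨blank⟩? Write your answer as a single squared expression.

The leading and trailing coefficients are 7^2 and 1^2, and 14 = 2·7·1, so the trinomial is (7h - r)^2.
Hence 49h^2 - 14hr + r^2 ≥ 0.

(7h - r)^2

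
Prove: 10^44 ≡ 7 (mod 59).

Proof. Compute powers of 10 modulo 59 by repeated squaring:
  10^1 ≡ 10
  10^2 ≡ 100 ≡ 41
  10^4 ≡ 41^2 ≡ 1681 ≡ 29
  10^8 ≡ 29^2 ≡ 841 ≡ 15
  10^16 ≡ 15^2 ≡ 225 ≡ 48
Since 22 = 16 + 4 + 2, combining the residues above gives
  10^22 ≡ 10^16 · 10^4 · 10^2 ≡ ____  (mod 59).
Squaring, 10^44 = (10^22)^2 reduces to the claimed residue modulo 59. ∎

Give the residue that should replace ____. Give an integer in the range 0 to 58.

10^16 · 10^4 · 10^2 ≡ 48 · 29 · 41 = 57072.
57072 mod 59 = 19, so 10^22 ≡ 19 (mod 59).

19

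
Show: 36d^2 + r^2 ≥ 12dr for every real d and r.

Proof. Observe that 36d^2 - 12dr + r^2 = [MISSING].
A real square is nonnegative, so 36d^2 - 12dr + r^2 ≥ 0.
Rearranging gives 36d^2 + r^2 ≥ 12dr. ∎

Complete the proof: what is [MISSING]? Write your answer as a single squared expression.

The leading and trailing coefficients are 6^2 and 1^2, and 12 = 2·6·1, so the trinomial is (6d - r)^2.
Hence 36d^2 - 12dr + r^2 ≥ 0.

(6d - r)^2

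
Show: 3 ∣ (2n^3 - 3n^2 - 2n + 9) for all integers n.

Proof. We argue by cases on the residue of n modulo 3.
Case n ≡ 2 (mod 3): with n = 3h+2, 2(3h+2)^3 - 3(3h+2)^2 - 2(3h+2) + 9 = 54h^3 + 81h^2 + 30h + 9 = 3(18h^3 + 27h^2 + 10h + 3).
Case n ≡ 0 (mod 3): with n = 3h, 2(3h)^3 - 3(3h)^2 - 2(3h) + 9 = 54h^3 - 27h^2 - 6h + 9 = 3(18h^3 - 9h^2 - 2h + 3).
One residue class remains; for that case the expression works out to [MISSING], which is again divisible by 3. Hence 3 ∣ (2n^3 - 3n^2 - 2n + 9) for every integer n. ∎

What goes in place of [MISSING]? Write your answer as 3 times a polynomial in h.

Only n ≡ 1 (mod 3) is unaccounted for. Put n = 3h+1:
2(3h+1)^3 - 3(3h+1)^2 - 2(3h+1) + 9 expands to 54h^3 + 27h^2 - 6h + 6,
and factoring out 3 leaves 3(18h^3 + 9h^2 - 2h + 2).

3(18h^3 + 9h^2 - 2h + 2)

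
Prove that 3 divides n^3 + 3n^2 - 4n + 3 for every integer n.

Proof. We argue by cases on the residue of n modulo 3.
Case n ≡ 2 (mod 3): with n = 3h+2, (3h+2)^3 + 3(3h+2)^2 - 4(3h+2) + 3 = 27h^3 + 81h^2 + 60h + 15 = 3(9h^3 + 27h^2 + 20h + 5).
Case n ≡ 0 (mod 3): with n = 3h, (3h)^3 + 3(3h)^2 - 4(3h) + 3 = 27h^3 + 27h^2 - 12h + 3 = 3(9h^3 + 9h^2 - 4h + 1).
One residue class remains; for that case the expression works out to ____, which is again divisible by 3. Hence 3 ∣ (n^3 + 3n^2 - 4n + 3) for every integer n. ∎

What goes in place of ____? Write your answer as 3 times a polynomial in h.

3(9h^3 + 18h^2 + 5h + 1)

Only n ≡ 1 (mod 3) is unaccounted for. Put n = 3h+1:
(3h+1)^3 + 3(3h+1)^2 - 4(3h+1) + 3 expands to 27h^3 + 54h^2 + 15h + 3,
and factoring out 3 leaves 3(9h^3 + 18h^2 + 5h + 1).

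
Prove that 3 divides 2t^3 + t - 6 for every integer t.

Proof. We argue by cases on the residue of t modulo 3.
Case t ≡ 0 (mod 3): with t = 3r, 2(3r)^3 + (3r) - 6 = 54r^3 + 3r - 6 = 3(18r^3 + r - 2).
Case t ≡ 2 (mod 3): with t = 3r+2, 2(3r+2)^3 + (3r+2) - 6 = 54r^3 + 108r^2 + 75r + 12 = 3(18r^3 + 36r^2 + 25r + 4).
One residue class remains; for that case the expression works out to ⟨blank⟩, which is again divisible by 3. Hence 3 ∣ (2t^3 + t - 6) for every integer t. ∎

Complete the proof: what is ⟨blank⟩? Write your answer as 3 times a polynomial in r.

3(18r^3 + 18r^2 + 7r - 1)

The residues treated are {0, 2}, so the missing case is t ≡ 1 (mod 3); write t = 3r+1.
Then 2(3r+1)^3 + (3r+1) - 6 = 54r^3 + 54r^2 + 21r - 3 = 3(18r^3 + 18r^2 + 7r - 1).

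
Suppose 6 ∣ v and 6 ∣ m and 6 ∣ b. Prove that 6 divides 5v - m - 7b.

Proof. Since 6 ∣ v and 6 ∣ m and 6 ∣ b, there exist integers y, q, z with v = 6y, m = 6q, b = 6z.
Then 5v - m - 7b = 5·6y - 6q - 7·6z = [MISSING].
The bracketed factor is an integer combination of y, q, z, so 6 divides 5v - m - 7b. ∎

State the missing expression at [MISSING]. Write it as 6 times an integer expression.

6(-q + 5y - 7z)

Pull the common 6 out of every term: 5·6y - 6q - 7·6z = 6(-q + 5y - 7z).
-q + 5y - 7z is an integer, which exhibits the divisibility.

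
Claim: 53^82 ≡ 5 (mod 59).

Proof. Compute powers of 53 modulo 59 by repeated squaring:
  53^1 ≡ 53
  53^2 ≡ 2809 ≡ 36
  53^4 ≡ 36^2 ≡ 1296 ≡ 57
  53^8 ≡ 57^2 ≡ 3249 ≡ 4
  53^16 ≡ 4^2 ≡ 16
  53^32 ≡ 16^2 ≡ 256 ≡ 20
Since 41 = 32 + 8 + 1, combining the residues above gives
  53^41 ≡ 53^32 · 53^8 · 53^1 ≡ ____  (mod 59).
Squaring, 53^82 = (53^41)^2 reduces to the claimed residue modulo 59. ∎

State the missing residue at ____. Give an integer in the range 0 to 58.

53^32 · 53^8 · 53^1 ≡ 20 · 4 · 53 = 4240.
4240 mod 59 = 51, so 53^41 ≡ 51 (mod 59).

51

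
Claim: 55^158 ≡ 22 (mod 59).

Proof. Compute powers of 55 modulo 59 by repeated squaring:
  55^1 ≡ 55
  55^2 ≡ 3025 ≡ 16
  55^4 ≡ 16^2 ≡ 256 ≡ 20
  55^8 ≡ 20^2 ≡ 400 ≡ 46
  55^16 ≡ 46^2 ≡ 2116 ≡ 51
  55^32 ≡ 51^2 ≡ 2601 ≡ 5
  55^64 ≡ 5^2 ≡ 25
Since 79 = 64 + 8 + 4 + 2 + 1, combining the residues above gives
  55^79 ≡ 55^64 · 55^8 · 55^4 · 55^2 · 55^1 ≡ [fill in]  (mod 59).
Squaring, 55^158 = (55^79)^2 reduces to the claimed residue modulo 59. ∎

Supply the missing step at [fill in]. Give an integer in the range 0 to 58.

50

Multiply the listed residues: 25 · 46 · 20 · 16 · 55 = 1150 → 23000 → 368000 → 20240000.
Reducing modulo 59: 20240000 = 343050·59 + 50, so 55^79 ≡ 50.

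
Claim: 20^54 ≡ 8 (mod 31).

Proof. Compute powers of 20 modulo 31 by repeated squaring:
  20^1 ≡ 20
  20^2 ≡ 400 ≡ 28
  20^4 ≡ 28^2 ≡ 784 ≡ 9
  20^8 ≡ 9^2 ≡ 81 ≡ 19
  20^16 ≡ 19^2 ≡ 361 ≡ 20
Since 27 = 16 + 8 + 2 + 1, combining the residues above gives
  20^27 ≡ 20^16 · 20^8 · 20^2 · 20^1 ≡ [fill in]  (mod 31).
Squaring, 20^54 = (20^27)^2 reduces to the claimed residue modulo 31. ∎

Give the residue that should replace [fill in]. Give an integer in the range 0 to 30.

16

20^16 · 20^8 · 20^2 · 20^1 ≡ 20 · 19 · 28 · 20 = 212800.
212800 mod 31 = 16, so 20^27 ≡ 16 (mod 31).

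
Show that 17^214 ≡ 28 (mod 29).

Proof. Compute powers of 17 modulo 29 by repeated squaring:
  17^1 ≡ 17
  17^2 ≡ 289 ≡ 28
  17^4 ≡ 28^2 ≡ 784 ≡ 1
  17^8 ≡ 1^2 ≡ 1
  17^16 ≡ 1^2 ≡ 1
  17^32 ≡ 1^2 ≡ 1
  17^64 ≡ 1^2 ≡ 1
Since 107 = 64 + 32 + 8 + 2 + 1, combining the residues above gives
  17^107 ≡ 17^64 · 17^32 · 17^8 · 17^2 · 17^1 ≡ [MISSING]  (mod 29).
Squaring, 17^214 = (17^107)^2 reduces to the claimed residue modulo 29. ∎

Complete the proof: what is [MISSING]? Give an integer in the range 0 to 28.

Multiply the listed residues: 1 · 1 · 1 · 28 · 17 = 1 → 1 → 28 → 476.
Reducing modulo 29: 476 = 16·29 + 12, so 17^107 ≡ 12.

12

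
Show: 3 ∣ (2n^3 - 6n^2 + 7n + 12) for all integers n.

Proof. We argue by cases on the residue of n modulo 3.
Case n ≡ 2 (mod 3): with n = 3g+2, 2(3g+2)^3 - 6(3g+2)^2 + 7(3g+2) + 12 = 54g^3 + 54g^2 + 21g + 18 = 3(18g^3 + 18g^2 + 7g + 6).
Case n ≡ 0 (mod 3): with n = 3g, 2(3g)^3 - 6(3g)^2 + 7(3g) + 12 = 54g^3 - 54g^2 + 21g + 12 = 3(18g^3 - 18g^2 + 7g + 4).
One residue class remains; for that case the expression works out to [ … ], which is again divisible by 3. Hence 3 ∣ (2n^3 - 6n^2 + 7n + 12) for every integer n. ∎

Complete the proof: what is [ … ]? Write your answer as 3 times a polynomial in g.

The residues treated are {2, 0}, so the missing case is n ≡ 1 (mod 3); write n = 3g+1.
Then 2(3g+1)^3 - 6(3g+1)^2 + 7(3g+1) + 12 = 54g^3 + 3g + 15 = 3(18g^3 + g + 5).

3(18g^3 + g + 5)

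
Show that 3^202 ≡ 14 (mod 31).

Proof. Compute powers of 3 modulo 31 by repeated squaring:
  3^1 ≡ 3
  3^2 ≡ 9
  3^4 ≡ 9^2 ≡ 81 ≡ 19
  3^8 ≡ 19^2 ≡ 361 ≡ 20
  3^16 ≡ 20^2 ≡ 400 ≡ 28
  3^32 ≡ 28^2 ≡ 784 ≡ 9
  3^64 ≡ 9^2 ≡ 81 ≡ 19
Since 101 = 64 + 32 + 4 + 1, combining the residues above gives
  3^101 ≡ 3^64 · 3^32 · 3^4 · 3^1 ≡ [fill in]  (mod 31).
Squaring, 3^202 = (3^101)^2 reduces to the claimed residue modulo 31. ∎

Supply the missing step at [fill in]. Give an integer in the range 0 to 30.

13

Multiply the listed residues: 19 · 9 · 19 · 3 = 171 → 3249 → 9747.
Reducing modulo 31: 9747 = 314·31 + 13, so 3^101 ≡ 13.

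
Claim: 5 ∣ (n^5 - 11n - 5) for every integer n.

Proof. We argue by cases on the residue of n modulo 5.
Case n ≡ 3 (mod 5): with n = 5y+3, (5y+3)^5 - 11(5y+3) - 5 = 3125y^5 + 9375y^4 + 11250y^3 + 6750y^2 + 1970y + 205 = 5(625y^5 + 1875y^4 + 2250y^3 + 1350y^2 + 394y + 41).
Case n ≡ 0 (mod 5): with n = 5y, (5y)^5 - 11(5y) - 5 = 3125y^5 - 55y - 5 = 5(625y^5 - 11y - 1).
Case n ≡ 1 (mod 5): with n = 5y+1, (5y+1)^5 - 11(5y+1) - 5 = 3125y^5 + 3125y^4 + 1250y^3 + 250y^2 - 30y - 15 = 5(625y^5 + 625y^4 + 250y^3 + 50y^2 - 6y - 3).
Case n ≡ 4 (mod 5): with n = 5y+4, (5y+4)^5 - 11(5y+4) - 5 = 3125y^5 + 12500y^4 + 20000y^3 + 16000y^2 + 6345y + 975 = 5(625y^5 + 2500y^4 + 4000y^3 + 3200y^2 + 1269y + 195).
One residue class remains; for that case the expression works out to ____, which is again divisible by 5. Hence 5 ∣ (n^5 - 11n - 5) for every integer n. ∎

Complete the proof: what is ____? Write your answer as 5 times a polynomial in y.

Only n ≡ 2 (mod 5) is unaccounted for. Put n = 5y+2:
(5y+2)^5 - 11(5y+2) - 5 expands to 3125y^5 + 6250y^4 + 5000y^3 + 2000y^2 + 345y + 5,
and factoring out 5 leaves 5(625y^5 + 1250y^4 + 1000y^3 + 400y^2 + 69y + 1).

5(625y^5 + 1250y^4 + 1000y^3 + 400y^2 + 69y + 1)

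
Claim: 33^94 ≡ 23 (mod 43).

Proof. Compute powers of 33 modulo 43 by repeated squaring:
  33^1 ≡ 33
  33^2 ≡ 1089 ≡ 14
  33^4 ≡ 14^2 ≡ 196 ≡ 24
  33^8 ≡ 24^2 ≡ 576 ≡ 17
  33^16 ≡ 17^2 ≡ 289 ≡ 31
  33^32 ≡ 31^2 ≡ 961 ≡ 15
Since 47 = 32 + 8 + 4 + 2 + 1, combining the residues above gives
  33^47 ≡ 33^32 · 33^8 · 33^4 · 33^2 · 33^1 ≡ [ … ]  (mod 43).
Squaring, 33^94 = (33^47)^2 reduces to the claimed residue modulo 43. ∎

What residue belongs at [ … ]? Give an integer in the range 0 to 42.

33^32 · 33^8 · 33^4 · 33^2 · 33^1 ≡ 15 · 17 · 24 · 14 · 33 = 2827440.
2827440 mod 43 = 18, so 33^47 ≡ 18 (mod 43).

18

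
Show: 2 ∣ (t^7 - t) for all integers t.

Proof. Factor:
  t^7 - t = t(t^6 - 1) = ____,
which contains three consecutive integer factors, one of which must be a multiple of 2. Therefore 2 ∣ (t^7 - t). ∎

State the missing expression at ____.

(t - 1)t(t + 1)(t^4 + t^2 + 1)

t^6 - 1 = (t^2 - 1)(t^4 + t^2 + 1), and t^2 - 1 = (t-1)(t+1).
So t(t^6 - 1) = (t - 1)t(t + 1)(t^4 + t^2 + 1).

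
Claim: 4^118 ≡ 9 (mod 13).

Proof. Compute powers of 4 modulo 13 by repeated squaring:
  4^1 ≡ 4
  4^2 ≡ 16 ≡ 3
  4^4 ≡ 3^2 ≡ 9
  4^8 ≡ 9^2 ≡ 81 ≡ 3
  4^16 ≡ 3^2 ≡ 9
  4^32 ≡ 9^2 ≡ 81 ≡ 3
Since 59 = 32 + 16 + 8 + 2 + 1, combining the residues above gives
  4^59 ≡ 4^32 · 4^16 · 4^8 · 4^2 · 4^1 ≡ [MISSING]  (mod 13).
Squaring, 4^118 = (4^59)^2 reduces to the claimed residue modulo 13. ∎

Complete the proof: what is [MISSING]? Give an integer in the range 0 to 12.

10

4^32 · 4^16 · 4^8 · 4^2 · 4^1 ≡ 3 · 9 · 3 · 3 · 4 = 972.
972 mod 13 = 10, so 4^59 ≡ 10 (mod 13).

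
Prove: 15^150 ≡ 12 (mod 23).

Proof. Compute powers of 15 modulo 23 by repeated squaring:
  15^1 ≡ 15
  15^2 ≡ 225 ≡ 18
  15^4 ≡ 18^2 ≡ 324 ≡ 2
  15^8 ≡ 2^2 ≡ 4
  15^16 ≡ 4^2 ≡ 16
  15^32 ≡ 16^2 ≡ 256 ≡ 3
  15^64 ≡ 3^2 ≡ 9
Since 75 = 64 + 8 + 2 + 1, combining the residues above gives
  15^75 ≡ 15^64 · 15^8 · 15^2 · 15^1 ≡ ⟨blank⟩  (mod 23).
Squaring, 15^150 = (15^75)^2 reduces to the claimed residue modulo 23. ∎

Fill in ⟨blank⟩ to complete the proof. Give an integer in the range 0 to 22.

14

15^64 · 15^8 · 15^2 · 15^1 ≡ 9 · 4 · 18 · 15 = 9720.
9720 mod 23 = 14, so 15^75 ≡ 14 (mod 23).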